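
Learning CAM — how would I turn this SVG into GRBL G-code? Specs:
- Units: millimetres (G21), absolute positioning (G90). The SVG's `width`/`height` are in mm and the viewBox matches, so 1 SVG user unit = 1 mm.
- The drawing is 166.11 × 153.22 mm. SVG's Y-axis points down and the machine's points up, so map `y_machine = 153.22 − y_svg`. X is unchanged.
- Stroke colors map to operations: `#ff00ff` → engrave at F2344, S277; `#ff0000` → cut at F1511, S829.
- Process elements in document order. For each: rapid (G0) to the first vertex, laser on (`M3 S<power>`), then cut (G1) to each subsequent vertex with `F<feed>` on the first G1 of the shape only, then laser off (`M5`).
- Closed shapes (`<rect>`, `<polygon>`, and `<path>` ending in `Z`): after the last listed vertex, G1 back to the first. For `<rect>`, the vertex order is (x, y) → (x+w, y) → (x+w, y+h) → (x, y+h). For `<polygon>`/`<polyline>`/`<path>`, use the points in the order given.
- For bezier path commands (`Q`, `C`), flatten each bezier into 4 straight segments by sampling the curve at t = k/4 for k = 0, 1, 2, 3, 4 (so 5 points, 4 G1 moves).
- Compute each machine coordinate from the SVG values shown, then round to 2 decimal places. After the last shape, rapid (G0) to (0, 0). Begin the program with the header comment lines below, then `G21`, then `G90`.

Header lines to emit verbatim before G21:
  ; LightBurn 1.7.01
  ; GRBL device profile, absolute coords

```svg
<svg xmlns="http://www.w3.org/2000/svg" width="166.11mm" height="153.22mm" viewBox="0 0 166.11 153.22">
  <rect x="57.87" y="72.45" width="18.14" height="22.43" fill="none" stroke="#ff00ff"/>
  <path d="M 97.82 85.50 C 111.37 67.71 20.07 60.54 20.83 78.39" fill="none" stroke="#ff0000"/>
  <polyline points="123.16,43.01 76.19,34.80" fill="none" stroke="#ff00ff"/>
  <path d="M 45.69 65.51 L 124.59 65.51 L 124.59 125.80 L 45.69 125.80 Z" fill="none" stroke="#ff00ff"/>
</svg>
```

1 u = 1 mm; y_m = 153.22 − y.

[1] `<rect>` rectangle, #ff00ff→engrave S277 F2344: (57.87,80.77) → (76.01,80.77) → (76.01,58.34) → (57.87,58.34) → (57.87,80.77) (closed)

[2] `<path>` cubic bezier, #ff0000→cut S829 F1511: (97.82,67.72) → (91.40,78.85) → (64.12,84.64) → (34.44,83.75) → (20.83,74.83)

[3] `<polyline>` line segment, #ff00ff→engrave S277 F2344: (123.16,110.21) → (76.19,118.42)

[4] `<path>` rectangle, #ff00ff→engrave S277 F2344: (45.69,87.71) → (124.59,87.71) → (124.59,27.42) → (45.69,27.42) → (45.69,87.71) (closed)

; LightBurn 1.7.01
; GRBL device profile, absolute coords
G21
G90
G0 X57.87 Y80.77
M3 S277
G1 X76.01 Y80.77 F2344
G1 X76.01 Y58.34
G1 X57.87 Y58.34
G1 X57.87 Y80.77
M5
G0 X97.82 Y67.72
M3 S829
G1 X91.40 Y78.85 F1511
G1 X64.12 Y84.64
G1 X34.44 Y83.75
G1 X20.83 Y74.83
M5
G0 X123.16 Y110.21
M3 S277
G1 X76.19 Y118.42 F2344
M5
G0 X45.69 Y87.71
M3 S277
G1 X124.59 Y87.71 F2344
G1 X124.59 Y27.42
G1 X45.69 Y27.42
G1 X45.69 Y87.71
M5
G0 X0.00 Y0.00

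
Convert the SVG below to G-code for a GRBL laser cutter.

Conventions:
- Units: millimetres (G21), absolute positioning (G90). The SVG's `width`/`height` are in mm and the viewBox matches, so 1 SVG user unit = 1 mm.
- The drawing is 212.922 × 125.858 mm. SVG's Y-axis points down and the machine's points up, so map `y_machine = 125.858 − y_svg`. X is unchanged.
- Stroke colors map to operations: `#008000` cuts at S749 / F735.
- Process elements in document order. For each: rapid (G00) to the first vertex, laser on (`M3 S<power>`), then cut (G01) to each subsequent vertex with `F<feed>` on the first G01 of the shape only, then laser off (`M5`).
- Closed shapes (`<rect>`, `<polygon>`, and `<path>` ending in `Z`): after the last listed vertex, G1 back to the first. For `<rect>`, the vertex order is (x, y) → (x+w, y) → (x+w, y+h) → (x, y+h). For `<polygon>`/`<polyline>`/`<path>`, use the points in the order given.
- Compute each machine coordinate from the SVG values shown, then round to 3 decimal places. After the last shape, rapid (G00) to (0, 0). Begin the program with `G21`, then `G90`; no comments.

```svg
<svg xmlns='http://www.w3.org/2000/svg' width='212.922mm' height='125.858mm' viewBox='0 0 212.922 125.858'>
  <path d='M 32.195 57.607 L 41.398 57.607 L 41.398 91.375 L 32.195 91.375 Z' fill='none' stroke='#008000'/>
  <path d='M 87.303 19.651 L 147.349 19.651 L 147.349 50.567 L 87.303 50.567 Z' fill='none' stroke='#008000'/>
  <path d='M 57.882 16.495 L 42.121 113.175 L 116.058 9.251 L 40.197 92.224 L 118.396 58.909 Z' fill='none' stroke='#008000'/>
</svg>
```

1 u = 1 mm; y_m = 125.858 − y.

[1] `<path>` rectangle, #008000→cut S749 F735: (32.195,68.251) → (41.398,68.251) → (41.398,34.483) → (32.195,34.483) → (32.195,68.251) (closed)

[2] `<path>` rectangle, #008000→cut S749 F735: (87.303,106.207) → (147.349,106.207) → (147.349,75.291) → (87.303,75.291) → (87.303,106.207) (closed)

[3] `<path>` closed polygon, #008000→cut S749 F735: (57.882,109.363) → (42.121,12.683) → (116.058,116.607) → (40.197,33.634) → (118.396,66.949) → (57.882,109.363) (closed)

G21
G90
G00 X32.195 Y68.251
M3 S749
G01 X41.398 Y68.251 F735
G01 X41.398 Y34.483
G01 X32.195 Y34.483
G01 X32.195 Y68.251
M5
G00 X87.303 Y106.207
M3 S749
G01 X147.349 Y106.207 F735
G01 X147.349 Y75.291
G01 X87.303 Y75.291
G01 X87.303 Y106.207
M5
G00 X57.882 Y109.363
M3 S749
G01 X42.121 Y12.683 F735
G01 X116.058 Y116.607
G01 X40.197 Y33.634
G01 X118.396 Y66.949
G01 X57.882 Y109.363
M5
G00 X0.000 Y0.000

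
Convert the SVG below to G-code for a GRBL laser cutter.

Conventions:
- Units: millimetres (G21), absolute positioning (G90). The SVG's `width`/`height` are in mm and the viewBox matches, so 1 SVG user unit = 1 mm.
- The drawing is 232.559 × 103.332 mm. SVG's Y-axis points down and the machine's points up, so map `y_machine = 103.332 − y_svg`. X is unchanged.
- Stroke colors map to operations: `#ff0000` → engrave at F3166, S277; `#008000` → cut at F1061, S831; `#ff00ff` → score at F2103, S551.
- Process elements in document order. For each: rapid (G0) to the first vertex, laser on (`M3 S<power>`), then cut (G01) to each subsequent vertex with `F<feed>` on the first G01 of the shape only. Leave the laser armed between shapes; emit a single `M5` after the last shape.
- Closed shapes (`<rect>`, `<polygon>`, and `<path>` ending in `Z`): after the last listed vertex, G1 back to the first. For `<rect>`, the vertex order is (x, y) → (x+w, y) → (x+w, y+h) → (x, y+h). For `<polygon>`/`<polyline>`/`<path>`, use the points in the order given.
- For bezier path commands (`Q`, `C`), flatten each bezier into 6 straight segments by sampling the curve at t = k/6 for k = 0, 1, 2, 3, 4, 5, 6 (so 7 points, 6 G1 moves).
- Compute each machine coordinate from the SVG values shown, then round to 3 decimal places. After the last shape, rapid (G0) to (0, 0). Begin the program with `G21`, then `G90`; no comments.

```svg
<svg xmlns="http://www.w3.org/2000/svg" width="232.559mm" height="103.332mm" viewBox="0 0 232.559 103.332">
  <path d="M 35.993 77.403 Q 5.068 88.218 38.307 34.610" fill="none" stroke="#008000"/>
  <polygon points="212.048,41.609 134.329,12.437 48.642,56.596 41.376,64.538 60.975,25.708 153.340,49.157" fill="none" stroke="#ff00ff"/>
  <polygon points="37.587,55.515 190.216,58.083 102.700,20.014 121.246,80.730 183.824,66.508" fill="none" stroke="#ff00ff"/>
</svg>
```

1 u = 1 mm; y_m = 103.332 − y.

[1] `<path>` quadratic bezier, #008000→cut S831 F1061: (35.993,25.929) → (27.467,24.114) → (22.506,25.877) → (21.109,31.220) → (23.277,40.141) → (29.010,52.642) → (38.307,68.722)

[2] `<polygon>` closed polygon, #ff00ff→score S551 F2103: (212.048,61.723) → (134.329,90.895) → (48.642,46.736) → (41.376,38.794) → (60.975,77.624) → (153.340,54.175) → (212.048,61.723) (closed)

[3] `<polygon>` closed polygon, #ff00ff→score S551 F2103: (37.587,47.817) → (190.216,45.249) → (102.700,83.318) → (121.246,22.602) → (183.824,36.824) → (37.587,47.817) (closed)

G21
G90
G0 X35.993 Y25.929
M3 S831
G01 X27.467 Y24.114 F1061
G01 X22.506 Y25.877
G01 X21.109 Y31.220
G01 X23.277 Y40.141
G01 X29.010 Y52.642
G01 X38.307 Y68.722
G0 X212.048 Y61.723
M3 S551
G01 X134.329 Y90.895 F2103
G01 X48.642 Y46.736
G01 X41.376 Y38.794
G01 X60.975 Y77.624
G01 X153.340 Y54.175
G01 X212.048 Y61.723
G0 X37.587 Y47.817
M3 S551
G01 X190.216 Y45.249 F2103
G01 X102.700 Y83.318
G01 X121.246 Y22.602
G01 X183.824 Y36.824
G01 X37.587 Y47.817
M5
G0 X0.000 Y0.000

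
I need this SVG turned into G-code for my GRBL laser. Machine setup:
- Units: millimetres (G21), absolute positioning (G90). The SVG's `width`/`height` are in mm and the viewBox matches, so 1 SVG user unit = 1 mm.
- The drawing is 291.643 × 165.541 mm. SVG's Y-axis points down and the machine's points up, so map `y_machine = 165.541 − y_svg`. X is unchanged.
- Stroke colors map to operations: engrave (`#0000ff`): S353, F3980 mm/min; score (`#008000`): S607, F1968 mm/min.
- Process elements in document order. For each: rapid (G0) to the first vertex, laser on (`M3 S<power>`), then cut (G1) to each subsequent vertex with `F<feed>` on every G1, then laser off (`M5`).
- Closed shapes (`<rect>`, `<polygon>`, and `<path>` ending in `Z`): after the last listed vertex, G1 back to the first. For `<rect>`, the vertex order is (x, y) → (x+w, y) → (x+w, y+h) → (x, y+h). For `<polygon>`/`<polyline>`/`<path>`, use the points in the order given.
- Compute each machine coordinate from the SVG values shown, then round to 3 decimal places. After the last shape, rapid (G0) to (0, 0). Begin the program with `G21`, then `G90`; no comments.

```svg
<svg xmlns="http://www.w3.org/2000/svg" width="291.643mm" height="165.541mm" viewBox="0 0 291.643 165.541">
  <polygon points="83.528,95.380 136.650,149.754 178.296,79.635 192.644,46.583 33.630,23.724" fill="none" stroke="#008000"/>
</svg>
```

G21
G90
G0 X83.528 Y70.161
M3 S607
G1 X136.650 Y15.787 F1968
G1 X178.296 Y85.906 F1968
G1 X192.644 Y118.958 F1968
G1 X33.630 Y141.817 F1968
G1 X83.528 Y70.161 F1968
M5
G0 X0.000 Y0.000

1 u = 1 mm; y_m = 165.541 − y.

[1] `<polygon>` closed polygon, #008000→score S607 F1968: (83.528,70.161) → (136.650,15.787) → (178.296,85.906) → (192.644,118.958) → (33.630,141.817) → (83.528,70.161) (closed)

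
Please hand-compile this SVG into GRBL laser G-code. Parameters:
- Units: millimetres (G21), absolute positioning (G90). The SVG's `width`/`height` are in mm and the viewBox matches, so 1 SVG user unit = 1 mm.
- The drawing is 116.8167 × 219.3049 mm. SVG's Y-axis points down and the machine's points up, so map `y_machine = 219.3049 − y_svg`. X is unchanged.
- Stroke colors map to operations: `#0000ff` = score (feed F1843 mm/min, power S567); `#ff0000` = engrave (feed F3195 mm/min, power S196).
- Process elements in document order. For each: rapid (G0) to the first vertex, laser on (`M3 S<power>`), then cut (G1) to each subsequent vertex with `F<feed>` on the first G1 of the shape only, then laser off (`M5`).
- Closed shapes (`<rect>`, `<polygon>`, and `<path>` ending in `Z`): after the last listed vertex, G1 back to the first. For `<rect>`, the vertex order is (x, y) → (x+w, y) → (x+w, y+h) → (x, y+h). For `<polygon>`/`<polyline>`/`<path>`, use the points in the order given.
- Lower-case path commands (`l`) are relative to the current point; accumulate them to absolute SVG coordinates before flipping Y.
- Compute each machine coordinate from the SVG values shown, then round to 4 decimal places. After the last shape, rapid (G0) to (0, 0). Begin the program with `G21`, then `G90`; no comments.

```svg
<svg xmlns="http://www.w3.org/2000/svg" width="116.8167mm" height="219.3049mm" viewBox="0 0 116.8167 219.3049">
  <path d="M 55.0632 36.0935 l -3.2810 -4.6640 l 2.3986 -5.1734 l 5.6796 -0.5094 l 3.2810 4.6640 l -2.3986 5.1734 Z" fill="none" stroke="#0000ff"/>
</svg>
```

Since the viewBox matches the mm dimensions, user units are millimetres directly. The only transform is the Y-flip y_m = 219.3049 − y_svg.

Shape 1 is a regular polygon drawn with `<path>`. Its stroke #0000ff means score at S567, F1843. After flipping Y the toolpath is (55.0632,183.2114) → (51.7822,187.8754) → (54.1808,193.0488) → (59.8604,193.5582) → (63.1414,188.8942) → (60.7428,183.7208) → (55.0632,183.2114), returning to the start.

G21
G90
G0 X55.0632 Y183.2114
M3 S567
G1 X51.7822 Y187.8754 F1843
G1 X54.1808 Y193.0488
G1 X59.8604 Y193.5582
G1 X63.1414 Y188.8942
G1 X60.7428 Y183.7208
G1 X55.0632 Y183.2114
M5
G0 X0.0000 Y0.0000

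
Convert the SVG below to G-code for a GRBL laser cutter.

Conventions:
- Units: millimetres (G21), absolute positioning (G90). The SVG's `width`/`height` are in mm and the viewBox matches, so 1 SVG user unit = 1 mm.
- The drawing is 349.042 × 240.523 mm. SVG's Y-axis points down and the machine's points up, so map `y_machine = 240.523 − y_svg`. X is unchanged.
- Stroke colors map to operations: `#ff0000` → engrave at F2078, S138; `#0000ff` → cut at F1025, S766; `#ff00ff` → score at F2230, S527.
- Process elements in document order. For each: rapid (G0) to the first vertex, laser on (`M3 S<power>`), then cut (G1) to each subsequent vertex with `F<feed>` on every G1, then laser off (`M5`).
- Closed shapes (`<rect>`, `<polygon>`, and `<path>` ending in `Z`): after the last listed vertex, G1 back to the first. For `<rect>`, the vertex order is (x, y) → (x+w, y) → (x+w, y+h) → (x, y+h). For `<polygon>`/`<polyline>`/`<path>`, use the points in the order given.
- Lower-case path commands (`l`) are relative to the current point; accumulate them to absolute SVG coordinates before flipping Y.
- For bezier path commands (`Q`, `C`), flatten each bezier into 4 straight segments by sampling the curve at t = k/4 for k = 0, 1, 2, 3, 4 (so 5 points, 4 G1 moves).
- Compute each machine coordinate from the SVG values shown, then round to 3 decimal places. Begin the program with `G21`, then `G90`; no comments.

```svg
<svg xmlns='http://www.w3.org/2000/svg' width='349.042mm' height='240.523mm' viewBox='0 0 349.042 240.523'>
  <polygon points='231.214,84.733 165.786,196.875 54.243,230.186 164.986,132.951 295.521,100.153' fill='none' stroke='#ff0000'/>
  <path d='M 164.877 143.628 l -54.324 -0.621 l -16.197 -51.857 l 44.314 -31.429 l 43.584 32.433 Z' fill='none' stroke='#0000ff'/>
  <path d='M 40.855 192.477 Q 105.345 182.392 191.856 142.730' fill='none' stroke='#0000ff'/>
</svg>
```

viewBox `0 0 349.042 240.523` with mm width/height → 1 unit = 1 mm. Flip: y_m = 240.523 − y_svg.

**Shape 1** — `<polygon>` closed polygon, stroke `#ff0000` → engrave (S138, F2078). Machine vertices: (231.214,155.790) → (165.786,43.648) → (54.243,10.337) → (164.986,107.572) → (295.521,140.370) → (231.214,155.790). Closed: final G1 returns to the first vertex.

**Shape 2** — `<path>` regular polygon, stroke `#0000ff` → cut (S766, F1025). Machine vertices: (164.877,96.895) → (110.553,97.516) → (94.356,149.373) → (138.670,180.802) → (182.254,148.369) → (164.877,96.895). Closed: final G1 returns to the first vertex.

**Shape 3** — `<path>` quadratic bezier, stroke `#0000ff` → cut (S766, F1025). Control points (SVG): P0=(40.855,192.477), P1=(105.345,182.392), P2=(191.856,142.730); sampled at t=k/4. Machine vertices: (40.855,48.046) → (74.476,54.937) → (110.850,65.525) → (149.977,79.811) → (191.856,97.793). Open path.

G21
G90
G0 X231.214 Y155.790
M3 S138
G1 X165.786 Y43.648 F2078
G1 X54.243 Y10.337 F2078
G1 X164.986 Y107.572 F2078
G1 X295.521 Y140.370 F2078
G1 X231.214 Y155.790 F2078
M5
G0 X164.877 Y96.895
M3 S766
G1 X110.553 Y97.516 F1025
G1 X94.356 Y149.373 F1025
G1 X138.670 Y180.802 F1025
G1 X182.254 Y148.369 F1025
G1 X164.877 Y96.895 F1025
M5
G0 X40.855 Y48.046
M3 S766
G1 X74.476 Y54.937 F1025
G1 X110.850 Y65.525 F1025
G1 X149.977 Y79.811 F1025
G1 X191.856 Y97.793 F1025
M5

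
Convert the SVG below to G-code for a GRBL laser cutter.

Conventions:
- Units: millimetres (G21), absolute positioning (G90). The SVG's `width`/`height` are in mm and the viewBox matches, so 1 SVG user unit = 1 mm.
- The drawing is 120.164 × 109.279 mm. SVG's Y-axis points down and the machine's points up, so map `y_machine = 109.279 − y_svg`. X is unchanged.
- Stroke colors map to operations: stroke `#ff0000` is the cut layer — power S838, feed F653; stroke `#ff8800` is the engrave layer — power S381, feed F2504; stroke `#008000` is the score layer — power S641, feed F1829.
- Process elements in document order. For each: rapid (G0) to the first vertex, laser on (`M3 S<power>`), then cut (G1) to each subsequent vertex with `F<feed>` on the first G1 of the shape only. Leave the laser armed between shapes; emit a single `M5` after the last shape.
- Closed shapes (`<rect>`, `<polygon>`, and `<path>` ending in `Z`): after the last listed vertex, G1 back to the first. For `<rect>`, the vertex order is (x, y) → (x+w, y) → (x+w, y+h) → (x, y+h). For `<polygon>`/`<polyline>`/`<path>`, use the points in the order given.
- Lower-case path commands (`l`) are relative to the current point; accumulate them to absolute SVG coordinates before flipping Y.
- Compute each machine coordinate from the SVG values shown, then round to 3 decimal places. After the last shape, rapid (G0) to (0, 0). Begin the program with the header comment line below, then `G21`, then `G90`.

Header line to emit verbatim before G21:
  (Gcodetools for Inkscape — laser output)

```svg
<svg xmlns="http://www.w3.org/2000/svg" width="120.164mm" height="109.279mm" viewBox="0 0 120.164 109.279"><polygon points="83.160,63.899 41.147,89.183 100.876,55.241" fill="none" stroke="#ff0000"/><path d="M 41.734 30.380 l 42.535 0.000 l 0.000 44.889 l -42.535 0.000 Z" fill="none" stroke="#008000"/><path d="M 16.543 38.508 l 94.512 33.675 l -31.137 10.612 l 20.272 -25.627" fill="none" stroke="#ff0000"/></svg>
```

(Gcodetools for Inkscape — laser output)
G21
G90
G0 X83.160 Y45.380
M3 S838
G1 X41.147 Y20.096 F653
G1 X100.876 Y54.038
G1 X83.160 Y45.380
G0 X41.734 Y78.899
M3 S641
G1 X84.269 Y78.899 F1829
G1 X84.269 Y34.010
G1 X41.734 Y34.010
G1 X41.734 Y78.899
G0 X16.543 Y70.771
M3 S838
G1 X111.055 Y37.096 F653
G1 X79.918 Y26.484
G1 X100.190 Y52.111
M5
G0 X0.000 Y0.000

1 u = 1 mm; y_m = 109.279 − y.

[1] `<polygon>` closed polygon, #ff0000→cut S838 F653: (83.160,45.380) → (41.147,20.096) → (100.876,54.038) → (83.160,45.380) (closed)

[2] `<path>` rectangle, #008000→score S641 F1829: (41.734,78.899) → (84.269,78.899) → (84.269,34.010) → (41.734,34.010) → (41.734,78.899) (closed)

[3] `<path>` open polyline, #ff0000→cut S838 F653: (16.543,70.771) → (111.055,37.096) → (79.918,26.484) → (100.190,52.111)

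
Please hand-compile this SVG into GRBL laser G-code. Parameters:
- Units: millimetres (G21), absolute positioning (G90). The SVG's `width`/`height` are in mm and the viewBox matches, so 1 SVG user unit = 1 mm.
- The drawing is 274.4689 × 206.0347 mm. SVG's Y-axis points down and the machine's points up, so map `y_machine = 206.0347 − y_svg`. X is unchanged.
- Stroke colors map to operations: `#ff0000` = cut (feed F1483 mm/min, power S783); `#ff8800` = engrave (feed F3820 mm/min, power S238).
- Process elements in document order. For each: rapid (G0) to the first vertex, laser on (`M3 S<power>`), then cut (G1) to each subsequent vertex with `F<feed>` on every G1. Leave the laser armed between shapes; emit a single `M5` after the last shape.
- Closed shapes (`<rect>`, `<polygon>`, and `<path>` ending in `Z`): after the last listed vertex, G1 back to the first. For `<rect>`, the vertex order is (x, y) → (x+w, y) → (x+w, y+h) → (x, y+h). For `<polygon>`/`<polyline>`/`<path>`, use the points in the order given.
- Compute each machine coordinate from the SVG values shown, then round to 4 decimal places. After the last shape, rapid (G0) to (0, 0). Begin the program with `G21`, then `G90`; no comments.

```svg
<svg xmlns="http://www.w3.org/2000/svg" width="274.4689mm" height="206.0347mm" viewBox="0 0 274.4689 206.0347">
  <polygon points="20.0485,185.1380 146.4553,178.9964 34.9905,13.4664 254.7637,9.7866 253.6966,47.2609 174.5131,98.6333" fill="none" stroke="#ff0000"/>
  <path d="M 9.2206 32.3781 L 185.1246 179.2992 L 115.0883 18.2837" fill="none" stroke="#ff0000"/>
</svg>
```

G21
G90
G0 X20.0485 Y20.8967
M3 S783
G1 X146.4553 Y27.0383 F1483
G1 X34.9905 Y192.5683 F1483
G1 X254.7637 Y196.2481 F1483
G1 X253.6966 Y158.7738 F1483
G1 X174.5131 Y107.4014 F1483
G1 X20.0485 Y20.8967 F1483
G0 X9.2206 Y173.6566
M3 S783
G1 X185.1246 Y26.7355 F1483
G1 X115.0883 Y187.7510 F1483
M5
G0 X0.0000 Y0.0000

Since the viewBox matches the mm dimensions, user units are millimetres directly. The only transform is the Y-flip y_m = 206.0347 − y_svg.

Shape 1 is a closed polygon drawn with `<polygon>`. Its stroke #ff0000 means cut at S783, F1483. After flipping Y the toolpath is (20.0485,20.8967) → (146.4553,27.0383) → (34.9905,192.5683) → (254.7637,196.2481) → (253.6966,158.7738) → (174.5131,107.4014) → (20.0485,20.8967), returning to the start.

Shape 2 is a open polyline drawn with `<path>`. Its stroke #ff0000 means cut at S783, F1483. After flipping Y the toolpath is (9.2206,173.6566) → (185.1246,26.7355) → (115.0883,187.7510).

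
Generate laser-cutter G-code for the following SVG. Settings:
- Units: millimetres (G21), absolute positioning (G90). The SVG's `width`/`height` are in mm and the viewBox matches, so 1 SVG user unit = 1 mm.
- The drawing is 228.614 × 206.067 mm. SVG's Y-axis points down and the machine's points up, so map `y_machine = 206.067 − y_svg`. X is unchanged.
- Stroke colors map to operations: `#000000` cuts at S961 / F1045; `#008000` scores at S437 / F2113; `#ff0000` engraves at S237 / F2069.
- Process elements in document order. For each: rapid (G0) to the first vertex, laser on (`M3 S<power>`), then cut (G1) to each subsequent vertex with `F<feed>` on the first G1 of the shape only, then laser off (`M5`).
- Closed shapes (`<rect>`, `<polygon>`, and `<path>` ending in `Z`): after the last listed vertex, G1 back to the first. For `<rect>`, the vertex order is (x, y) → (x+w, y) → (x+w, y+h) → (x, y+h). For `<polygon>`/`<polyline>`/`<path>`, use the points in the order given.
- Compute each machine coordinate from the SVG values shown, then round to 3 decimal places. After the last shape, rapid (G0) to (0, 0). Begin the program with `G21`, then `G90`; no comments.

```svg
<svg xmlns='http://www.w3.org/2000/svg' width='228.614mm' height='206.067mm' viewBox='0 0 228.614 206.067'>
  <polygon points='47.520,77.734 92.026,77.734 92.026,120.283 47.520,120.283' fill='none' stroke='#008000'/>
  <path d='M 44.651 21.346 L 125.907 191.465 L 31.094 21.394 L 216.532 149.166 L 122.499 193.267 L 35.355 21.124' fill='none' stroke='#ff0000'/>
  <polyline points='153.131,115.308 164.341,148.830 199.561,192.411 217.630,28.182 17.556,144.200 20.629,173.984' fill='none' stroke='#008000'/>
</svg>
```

viewBox `0 0 228.614 206.067` with mm width/height → 1 unit = 1 mm. Flip: y_m = 206.067 − y_svg.

**Shape 1** — `<polygon>` rectangle, stroke `#008000` → score (S437, F2113). Machine vertices: (47.520,128.333) → (92.026,128.333) → (92.026,85.784) → (47.520,85.784) → (47.520,128.333). Closed: final G1 returns to the first vertex.

**Shape 2** — `<path>` open polyline, stroke `#ff0000` → engrave (S237, F2069). Machine vertices: (44.651,184.721) → (125.907,14.602) → (31.094,184.673) → (216.532,56.901) → (122.499,12.800) → (35.355,184.943). Open path.

**Shape 3** — `<polyline>` open polyline, stroke `#008000` → score (S437, F2113). Machine vertices: (153.131,90.759) → (164.341,57.237) → (199.561,13.656) → (217.630,177.885) → (17.556,61.867) → (20.629,32.083). Open path.

G21
G90
G0 X47.520 Y128.333
M3 S437
G1 X92.026 Y128.333 F2113
G1 X92.026 Y85.784
G1 X47.520 Y85.784
G1 X47.520 Y128.333
M5
G0 X44.651 Y184.721
M3 S237
G1 X125.907 Y14.602 F2069
G1 X31.094 Y184.673
G1 X216.532 Y56.901
G1 X122.499 Y12.800
G1 X35.355 Y184.943
M5
G0 X153.131 Y90.759
M3 S437
G1 X164.341 Y57.237 F2113
G1 X199.561 Y13.656
G1 X217.630 Y177.885
G1 X17.556 Y61.867
G1 X20.629 Y32.083
M5
G0 X0.000 Y0.000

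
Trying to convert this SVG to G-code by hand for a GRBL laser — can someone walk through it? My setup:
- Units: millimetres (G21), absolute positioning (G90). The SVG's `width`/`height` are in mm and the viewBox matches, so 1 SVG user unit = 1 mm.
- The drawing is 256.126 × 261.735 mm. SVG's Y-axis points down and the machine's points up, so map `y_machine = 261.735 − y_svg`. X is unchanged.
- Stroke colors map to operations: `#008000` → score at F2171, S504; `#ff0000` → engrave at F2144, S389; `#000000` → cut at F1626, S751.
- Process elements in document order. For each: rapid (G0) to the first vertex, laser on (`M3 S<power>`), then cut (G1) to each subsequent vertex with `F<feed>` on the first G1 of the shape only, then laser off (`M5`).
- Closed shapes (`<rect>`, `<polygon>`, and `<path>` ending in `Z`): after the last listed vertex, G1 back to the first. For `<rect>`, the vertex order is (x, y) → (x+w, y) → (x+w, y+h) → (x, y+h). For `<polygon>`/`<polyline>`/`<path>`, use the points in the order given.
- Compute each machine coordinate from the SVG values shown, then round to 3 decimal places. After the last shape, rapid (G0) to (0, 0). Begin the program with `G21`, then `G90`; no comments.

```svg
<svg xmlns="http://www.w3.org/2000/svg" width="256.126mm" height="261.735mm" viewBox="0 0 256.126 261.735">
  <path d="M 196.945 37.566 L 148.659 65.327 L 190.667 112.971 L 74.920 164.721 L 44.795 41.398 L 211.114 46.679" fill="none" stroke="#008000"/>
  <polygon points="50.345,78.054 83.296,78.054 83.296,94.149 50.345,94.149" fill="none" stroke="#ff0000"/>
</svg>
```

1 u = 1 mm; y_m = 261.735 − y.

[1] `<path>` open polyline, #008000→score S504 F2171: (196.945,224.169) → (148.659,196.408) → (190.667,148.764) → (74.920,97.014) → (44.795,220.337) → (211.114,215.056)

[2] `<polygon>` rectangle, #ff0000→engrave S389 F2144: (50.345,183.681) → (83.296,183.681) → (83.296,167.586) → (50.345,167.586) → (50.345,183.681) (closed)

G21
G90
G0 X196.945 Y224.169
M3 S504
G1 X148.659 Y196.408 F2171
G1 X190.667 Y148.764
G1 X74.920 Y97.014
G1 X44.795 Y220.337
G1 X211.114 Y215.056
M5
G0 X50.345 Y183.681
M3 S389
G1 X83.296 Y183.681 F2144
G1 X83.296 Y167.586
G1 X50.345 Y167.586
G1 X50.345 Y183.681
M5
G0 X0.000 Y0.000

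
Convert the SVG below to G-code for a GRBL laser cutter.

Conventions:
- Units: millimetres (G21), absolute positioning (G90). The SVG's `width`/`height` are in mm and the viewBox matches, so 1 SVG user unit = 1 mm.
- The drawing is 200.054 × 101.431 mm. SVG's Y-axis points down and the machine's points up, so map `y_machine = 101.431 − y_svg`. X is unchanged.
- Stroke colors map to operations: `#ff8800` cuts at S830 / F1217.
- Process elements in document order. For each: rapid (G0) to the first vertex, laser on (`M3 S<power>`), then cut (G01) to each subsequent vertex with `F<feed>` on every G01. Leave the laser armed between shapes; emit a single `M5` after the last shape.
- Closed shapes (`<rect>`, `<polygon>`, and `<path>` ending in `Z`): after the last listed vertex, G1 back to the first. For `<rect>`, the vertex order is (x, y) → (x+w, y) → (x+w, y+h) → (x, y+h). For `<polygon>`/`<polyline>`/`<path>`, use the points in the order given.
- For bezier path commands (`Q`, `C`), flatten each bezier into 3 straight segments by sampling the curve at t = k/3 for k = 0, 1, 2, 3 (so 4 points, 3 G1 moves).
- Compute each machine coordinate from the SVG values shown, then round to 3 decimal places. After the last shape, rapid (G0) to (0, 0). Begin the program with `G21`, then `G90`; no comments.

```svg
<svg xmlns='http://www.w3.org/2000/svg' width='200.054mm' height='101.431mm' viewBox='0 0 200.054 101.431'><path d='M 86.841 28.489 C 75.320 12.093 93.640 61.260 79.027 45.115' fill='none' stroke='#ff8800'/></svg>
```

Since the viewBox matches the mm dimensions, user units are millimetres directly. The only transform is the Y-flip y_m = 101.431 − y_svg.

Shape 1 is a cubic bezier drawn with `<path>`. Its stroke #ff8800 means cut at S830, F1217. After flipping Y the toolpath is (86.841,72.942) → (82.942,72.331) → (84.987,57.094) → (79.027,56.316).

G21
G90
G0 X86.841 Y72.942
M3 S830
G01 X82.942 Y72.331 F1217
G01 X84.987 Y57.094 F1217
G01 X79.027 Y56.316 F1217
M5
G0 X0.000 Y0.000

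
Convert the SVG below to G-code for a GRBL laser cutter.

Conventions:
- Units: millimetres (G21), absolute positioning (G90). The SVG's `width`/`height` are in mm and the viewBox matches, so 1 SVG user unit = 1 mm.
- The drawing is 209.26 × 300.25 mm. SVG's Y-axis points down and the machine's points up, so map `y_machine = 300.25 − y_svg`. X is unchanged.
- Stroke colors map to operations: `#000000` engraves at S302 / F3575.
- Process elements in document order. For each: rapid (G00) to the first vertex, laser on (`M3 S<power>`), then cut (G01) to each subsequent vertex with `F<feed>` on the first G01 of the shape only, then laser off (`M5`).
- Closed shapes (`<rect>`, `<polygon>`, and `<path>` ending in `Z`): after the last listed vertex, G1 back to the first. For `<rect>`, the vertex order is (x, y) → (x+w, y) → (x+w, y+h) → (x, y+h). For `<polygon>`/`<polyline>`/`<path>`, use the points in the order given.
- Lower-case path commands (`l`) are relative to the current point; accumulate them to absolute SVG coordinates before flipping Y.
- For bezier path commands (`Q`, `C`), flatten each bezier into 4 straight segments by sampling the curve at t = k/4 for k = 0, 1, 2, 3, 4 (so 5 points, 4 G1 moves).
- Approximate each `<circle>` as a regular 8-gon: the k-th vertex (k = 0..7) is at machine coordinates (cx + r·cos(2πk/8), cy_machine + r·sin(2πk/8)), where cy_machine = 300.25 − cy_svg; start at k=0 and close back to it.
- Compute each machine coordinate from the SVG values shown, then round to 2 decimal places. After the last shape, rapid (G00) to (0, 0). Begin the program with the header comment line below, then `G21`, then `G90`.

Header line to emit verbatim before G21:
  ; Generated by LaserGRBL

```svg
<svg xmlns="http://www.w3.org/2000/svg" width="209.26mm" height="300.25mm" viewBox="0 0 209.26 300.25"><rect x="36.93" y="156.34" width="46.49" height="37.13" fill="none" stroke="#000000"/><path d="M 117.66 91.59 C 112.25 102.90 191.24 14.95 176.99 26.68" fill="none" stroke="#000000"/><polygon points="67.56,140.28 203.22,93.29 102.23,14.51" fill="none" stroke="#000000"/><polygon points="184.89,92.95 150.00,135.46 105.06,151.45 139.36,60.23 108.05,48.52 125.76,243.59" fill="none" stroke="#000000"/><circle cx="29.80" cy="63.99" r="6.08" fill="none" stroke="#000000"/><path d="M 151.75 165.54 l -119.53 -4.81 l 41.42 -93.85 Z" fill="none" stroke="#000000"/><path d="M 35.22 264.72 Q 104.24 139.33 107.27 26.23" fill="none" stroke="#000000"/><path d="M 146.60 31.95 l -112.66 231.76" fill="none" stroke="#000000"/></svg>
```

; Generated by LaserGRBL
G21
G90
G00 X36.93 Y143.91
M3 S302
G01 X83.42 Y143.91 F3575
G01 X83.42 Y106.78
G01 X36.93 Y106.78
G01 X36.93 Y143.91
M5
G00 X117.66 Y208.66
M3 S302
G01 X126.65 Y215.68 F3575
G01 X150.64 Y241.27
G01 X172.97 Y266.79
G01 X176.99 Y273.57
M5
G00 X67.56 Y159.97
M3 S302
G01 X203.22 Y206.96 F3575
G01 X102.23 Y285.74
G01 X67.56 Y159.97
M5
G00 X184.89 Y207.30
M3 S302
G01 X150.00 Y164.79 F3575
G01 X105.06 Y148.80
G01 X139.36 Y240.02
G01 X108.05 Y251.73
G01 X125.76 Y56.66
G01 X184.89 Y207.30
M5
G00 X35.88 Y236.26
M3 S302
G01 X34.10 Y240.56 F3575
G01 X29.80 Y242.34
G01 X25.50 Y240.56
G01 X23.72 Y236.26
G01 X25.50 Y231.96
G01 X29.80 Y230.18
G01 X34.10 Y231.96
G01 X35.88 Y236.26
M5
G00 X151.75 Y134.71
M3 S302
G01 X32.22 Y139.52 F3575
G01 X73.64 Y233.37
G01 X151.75 Y134.71
M5
G00 X35.22 Y35.53
M3 S302
G01 X65.61 Y97.46 F3575
G01 X87.74 Y157.85
G01 X101.63 Y216.70
G01 X107.27 Y274.02
M5
G00 X146.60 Y268.30
M3 S302
G01 X33.94 Y36.54 F3575
M5
G00 X0.00 Y0.00

viewBox `0 0 209.26 300.25` with mm width/height → 1 unit = 1 mm. Flip: y_m = 300.25 − y_svg.

**Shape 1** — `<rect>` rectangle, stroke `#000000` → engrave (S302, F3575). Machine vertices: (36.93,143.91) → (83.42,143.91) → (83.42,106.78) → (36.93,106.78) → (36.93,143.91). Closed: final G1 returns to the first vertex.

**Shape 2** — `<path>` cubic bezier, stroke `#000000` → engrave (S302, F3575). Control points (SVG): P0=(117.66,91.59), P1=(112.25,102.90), P2=(191.24,14.95), P3=(176.99,26.68); sampled at t=k/4. Machine vertices: (117.66,208.66) → (126.65,215.68) → (150.64,241.27) → (172.97,266.79) → (176.99,273.57). Open path.

**Shape 3** — `<polygon>` closed polygon, stroke `#000000` → engrave (S302, F3575). Machine vertices: (67.56,159.97) → (203.22,206.96) → (102.23,285.74) → (67.56,159.97). Closed: final G1 returns to the first vertex.

**Shape 4** — `<polygon>` closed polygon, stroke `#000000` → engrave (S302, F3575). Machine vertices: (184.89,207.30) → (150.00,164.79) → (105.06,148.80) → (139.36,240.02) → (108.05,251.73) → (125.76,56.66) → (184.89,207.30). Closed: final G1 returns to the first vertex.

**Shape 5** — `<circle>` circle, stroke `#000000` → engrave (S302, F3575). Machine vertices: (35.88,236.26) → (34.10,240.56) → (29.80,242.34) → (25.50,240.56) → (23.72,236.26) → (25.50,231.96) → (29.80,230.18) → (34.10,231.96) → (35.88,236.26). Closed: final G1 returns to the first vertex.

**Shape 6** — `<path>` closed polygon, stroke `#000000` → engrave (S302, F3575). Machine vertices: (151.75,134.71) → (32.22,139.52) → (73.64,233.37) → (151.75,134.71). Closed: final G1 returns to the first vertex.

**Shape 7** — `<path>` quadratic bezier, stroke `#000000` → engrave (S302, F3575). Control points (SVG): P0=(35.22,264.72), P1=(104.24,139.33), P2=(107.27,26.23); sampled at t=k/4. Machine vertices: (35.22,35.53) → (65.61,97.46) → (87.74,157.85) → (101.63,216.70) → (107.27,274.02). Open path.

**Shape 8** — `<path>` line segment, stroke `#000000` → engrave (S302, F3575). Machine vertices: (146.60,268.30) → (33.94,36.54). Open path.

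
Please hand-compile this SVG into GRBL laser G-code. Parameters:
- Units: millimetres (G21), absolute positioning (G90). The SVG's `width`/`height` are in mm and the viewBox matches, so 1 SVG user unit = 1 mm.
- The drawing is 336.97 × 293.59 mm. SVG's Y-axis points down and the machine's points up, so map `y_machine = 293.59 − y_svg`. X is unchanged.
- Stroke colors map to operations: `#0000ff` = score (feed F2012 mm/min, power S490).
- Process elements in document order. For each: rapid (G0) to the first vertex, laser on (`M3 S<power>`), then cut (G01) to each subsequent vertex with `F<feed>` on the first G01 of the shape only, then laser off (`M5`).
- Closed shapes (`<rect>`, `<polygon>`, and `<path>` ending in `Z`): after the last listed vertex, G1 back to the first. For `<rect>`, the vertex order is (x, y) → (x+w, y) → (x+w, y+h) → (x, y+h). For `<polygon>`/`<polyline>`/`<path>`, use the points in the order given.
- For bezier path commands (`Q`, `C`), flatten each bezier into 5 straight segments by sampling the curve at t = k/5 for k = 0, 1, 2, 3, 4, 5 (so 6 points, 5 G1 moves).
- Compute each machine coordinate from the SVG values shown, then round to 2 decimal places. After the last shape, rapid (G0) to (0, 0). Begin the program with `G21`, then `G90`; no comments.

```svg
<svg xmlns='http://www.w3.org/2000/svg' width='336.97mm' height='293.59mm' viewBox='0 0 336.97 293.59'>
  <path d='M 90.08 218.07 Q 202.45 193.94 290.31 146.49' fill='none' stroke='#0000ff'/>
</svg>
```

G21
G90
G0 X90.08 Y75.52
M3 S490
G01 X134.05 Y86.10 F2012
G01 X176.05 Y98.56
G01 X216.10 Y112.87
G01 X254.19 Y129.05
G01 X290.31 Y147.10
M5
G0 X0.00 Y0.00

viewBox `0 0 336.97 293.59` with mm width/height → 1 unit = 1 mm. Flip: y_m = 293.59 − y_svg.

**Shape 1** — `<path>` quadratic bezier, stroke `#0000ff` → score (S490, F2012). Control points (SVG): P0=(90.08,218.07), P1=(202.45,193.94), P2=(290.31,146.49); sampled at t=k/5. Machine vertices: (90.08,75.52) → (134.05,86.10) → (176.05,98.56) → (216.10,112.87) → (254.19,129.05) → (290.31,147.10). Open path.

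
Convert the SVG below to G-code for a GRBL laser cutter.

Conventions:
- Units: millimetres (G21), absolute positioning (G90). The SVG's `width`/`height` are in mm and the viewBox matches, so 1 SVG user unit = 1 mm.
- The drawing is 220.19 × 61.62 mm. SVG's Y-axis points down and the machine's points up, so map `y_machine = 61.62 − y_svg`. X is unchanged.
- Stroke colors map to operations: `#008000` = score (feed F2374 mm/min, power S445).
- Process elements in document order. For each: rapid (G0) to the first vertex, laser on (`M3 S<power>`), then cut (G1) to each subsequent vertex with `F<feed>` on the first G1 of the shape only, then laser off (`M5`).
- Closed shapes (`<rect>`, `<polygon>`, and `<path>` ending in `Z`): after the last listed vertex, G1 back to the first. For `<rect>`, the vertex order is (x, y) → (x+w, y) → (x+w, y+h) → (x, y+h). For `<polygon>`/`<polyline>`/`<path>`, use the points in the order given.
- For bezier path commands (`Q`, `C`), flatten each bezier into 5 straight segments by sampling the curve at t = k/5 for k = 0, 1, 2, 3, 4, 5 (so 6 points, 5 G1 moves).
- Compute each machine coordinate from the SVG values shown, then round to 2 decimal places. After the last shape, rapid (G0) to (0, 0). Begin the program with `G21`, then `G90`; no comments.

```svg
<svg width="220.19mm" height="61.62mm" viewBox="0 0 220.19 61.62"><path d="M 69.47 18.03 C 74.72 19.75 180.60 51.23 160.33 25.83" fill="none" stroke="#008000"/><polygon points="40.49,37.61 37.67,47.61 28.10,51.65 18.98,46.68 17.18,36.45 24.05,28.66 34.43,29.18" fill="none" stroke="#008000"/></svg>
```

1 u = 1 mm; y_m = 61.62 − y.

[1] `<path>` cubic bezier, #008000→score S445 F2374: (69.47,43.59) → (82.88,39.68) → (109.56,32.79) → (138.62,27.07) → (159.17,26.68) → (160.33,35.79)

[2] `<polygon>` regular polygon, #008000→score S445 F2374: (40.49,24.01) → (37.67,14.01) → (28.10,9.97) → (18.98,14.94) → (17.18,25.17) → (24.05,32.96) → (34.43,32.44) → (40.49,24.01) (closed)

G21
G90
G0 X69.47 Y43.59
M3 S445
G1 X82.88 Y39.68 F2374
G1 X109.56 Y32.79
G1 X138.62 Y27.07
G1 X159.17 Y26.68
G1 X160.33 Y35.79
M5
G0 X40.49 Y24.01
M3 S445
G1 X37.67 Y14.01 F2374
G1 X28.10 Y9.97
G1 X18.98 Y14.94
G1 X17.18 Y25.17
G1 X24.05 Y32.96
G1 X34.43 Y32.44
G1 X40.49 Y24.01
M5
G0 X0.00 Y0.00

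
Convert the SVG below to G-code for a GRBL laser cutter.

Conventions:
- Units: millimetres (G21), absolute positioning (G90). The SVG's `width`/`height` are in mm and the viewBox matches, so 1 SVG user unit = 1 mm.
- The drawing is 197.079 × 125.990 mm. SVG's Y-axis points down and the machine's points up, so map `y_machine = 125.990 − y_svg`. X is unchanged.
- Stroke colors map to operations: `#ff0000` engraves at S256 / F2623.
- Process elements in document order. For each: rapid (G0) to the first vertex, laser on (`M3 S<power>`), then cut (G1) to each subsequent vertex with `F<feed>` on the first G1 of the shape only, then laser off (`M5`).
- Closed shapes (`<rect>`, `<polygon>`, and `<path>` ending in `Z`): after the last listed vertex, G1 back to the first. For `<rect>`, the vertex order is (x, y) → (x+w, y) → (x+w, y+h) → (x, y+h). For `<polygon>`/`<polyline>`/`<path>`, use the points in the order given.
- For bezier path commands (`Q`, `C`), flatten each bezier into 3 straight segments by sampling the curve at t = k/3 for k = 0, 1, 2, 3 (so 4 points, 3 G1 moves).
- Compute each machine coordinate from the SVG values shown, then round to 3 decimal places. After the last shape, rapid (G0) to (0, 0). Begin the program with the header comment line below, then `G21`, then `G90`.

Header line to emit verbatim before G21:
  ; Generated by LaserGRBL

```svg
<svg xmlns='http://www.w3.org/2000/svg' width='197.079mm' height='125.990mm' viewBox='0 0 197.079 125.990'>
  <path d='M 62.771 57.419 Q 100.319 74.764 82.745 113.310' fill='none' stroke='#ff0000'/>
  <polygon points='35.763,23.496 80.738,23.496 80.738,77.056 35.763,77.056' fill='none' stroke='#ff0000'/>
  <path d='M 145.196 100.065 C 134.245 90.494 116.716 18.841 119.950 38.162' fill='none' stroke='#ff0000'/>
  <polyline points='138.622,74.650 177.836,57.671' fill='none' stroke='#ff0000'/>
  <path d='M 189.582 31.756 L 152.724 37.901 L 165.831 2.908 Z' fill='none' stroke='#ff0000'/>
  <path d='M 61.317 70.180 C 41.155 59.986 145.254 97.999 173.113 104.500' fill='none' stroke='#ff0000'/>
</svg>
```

viewBox `0 0 197.079 125.990` with mm width/height → 1 unit = 1 mm. Flip: y_m = 125.990 − y_svg.

**Shape 1** — `<path>` quadratic bezier, stroke `#ff0000` → engrave (S256, F2623). Control points (SVG): P0=(62.771,57.419), P1=(100.319,74.764), P2=(82.745,113.310); sampled at t=k/3. Machine vertices: (62.771,68.571) → (81.678,54.652) → (88.336,36.022) → (82.745,12.680). Open path.

**Shape 2** — `<polygon>` rectangle, stroke `#ff0000` → engrave (S256, F2623). Machine vertices: (35.763,102.494) → (80.738,102.494) → (80.738,48.934) → (35.763,48.934) → (35.763,102.494). Closed: final G1 returns to the first vertex.

**Shape 3** — `<path>` cubic bezier, stroke `#ff0000` → engrave (S256, F2623). Control points (SVG): P0=(145.196,100.065), P1=(134.245,90.494), P2=(116.716,18.841), P3=(119.950,38.162); sampled at t=k/3. Machine vertices: (145.196,25.925) → (133.065,50.521) → (122.624,82.493) → (119.950,87.828). Open path.

**Shape 4** — `<polyline>` line segment, stroke `#ff0000` → engrave (S256, F2623). Machine vertices: (138.622,51.340) → (177.836,68.319). Open path.

**Shape 5** — `<path>` regular polygon, stroke `#ff0000` → engrave (S256, F2623). Machine vertices: (189.582,94.234) → (152.724,88.089) → (165.831,123.082) → (189.582,94.234). Closed: final G1 returns to the first vertex.

**Shape 6** — `<path>` cubic bezier, stroke `#ff0000` → engrave (S256, F2623). Control points (SVG): P0=(61.317,70.180), P1=(41.155,59.986), P2=(145.254,97.999), P3=(173.113,104.500); sampled at t=k/3. Machine vertices: (61.317,55.810) → (75.149,52.888) → (127.267,35.542) → (173.113,21.490). Open path.

; Generated by LaserGRBL
G21
G90
G0 X62.771 Y68.571
M3 S256
G1 X81.678 Y54.652 F2623
G1 X88.336 Y36.022
G1 X82.745 Y12.680
M5
G0 X35.763 Y102.494
M3 S256
G1 X80.738 Y102.494 F2623
G1 X80.738 Y48.934
G1 X35.763 Y48.934
G1 X35.763 Y102.494
M5
G0 X145.196 Y25.925
M3 S256
G1 X133.065 Y50.521 F2623
G1 X122.624 Y82.493
G1 X119.950 Y87.828
M5
G0 X138.622 Y51.340
M3 S256
G1 X177.836 Y68.319 F2623
M5
G0 X189.582 Y94.234
M3 S256
G1 X152.724 Y88.089 F2623
G1 X165.831 Y123.082
G1 X189.582 Y94.234
M5
G0 X61.317 Y55.810
M3 S256
G1 X75.149 Y52.888 F2623
G1 X127.267 Y35.542
G1 X173.113 Y21.490
M5
G0 X0.000 Y0.000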